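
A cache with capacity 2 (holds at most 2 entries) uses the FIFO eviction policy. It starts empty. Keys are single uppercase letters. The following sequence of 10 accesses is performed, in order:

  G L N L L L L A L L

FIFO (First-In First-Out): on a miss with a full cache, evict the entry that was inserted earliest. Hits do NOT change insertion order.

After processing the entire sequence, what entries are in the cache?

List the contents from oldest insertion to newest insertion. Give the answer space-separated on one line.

Answer: A L

Derivation:
FIFO simulation (capacity=2):
  1. access G: MISS. Cache (old->new): [G]
  2. access L: MISS. Cache (old->new): [G L]
  3. access N: MISS, evict G. Cache (old->new): [L N]
  4. access L: HIT. Cache (old->new): [L N]
  5. access L: HIT. Cache (old->new): [L N]
  6. access L: HIT. Cache (old->new): [L N]
  7. access L: HIT. Cache (old->new): [L N]
  8. access A: MISS, evict L. Cache (old->new): [N A]
  9. access L: MISS, evict N. Cache (old->new): [A L]
  10. access L: HIT. Cache (old->new): [A L]
Total: 5 hits, 5 misses, 3 evictions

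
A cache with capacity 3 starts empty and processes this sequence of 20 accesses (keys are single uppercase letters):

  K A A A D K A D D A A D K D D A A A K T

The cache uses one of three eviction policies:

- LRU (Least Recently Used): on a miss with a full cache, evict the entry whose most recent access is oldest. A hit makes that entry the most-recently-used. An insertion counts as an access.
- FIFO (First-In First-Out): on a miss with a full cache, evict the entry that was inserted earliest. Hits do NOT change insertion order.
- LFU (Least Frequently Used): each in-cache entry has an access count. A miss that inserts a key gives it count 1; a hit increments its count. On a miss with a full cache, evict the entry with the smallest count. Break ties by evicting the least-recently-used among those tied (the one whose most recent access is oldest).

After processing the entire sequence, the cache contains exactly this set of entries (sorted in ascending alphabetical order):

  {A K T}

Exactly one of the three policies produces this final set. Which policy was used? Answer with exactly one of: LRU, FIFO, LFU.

Simulating under each policy and comparing final sets:
  LRU: final set = {A K T} -> MATCHES target
  FIFO: final set = {A D T} -> differs
  LFU: final set = {A D T} -> differs
Only LRU produces the target set.

Answer: LRU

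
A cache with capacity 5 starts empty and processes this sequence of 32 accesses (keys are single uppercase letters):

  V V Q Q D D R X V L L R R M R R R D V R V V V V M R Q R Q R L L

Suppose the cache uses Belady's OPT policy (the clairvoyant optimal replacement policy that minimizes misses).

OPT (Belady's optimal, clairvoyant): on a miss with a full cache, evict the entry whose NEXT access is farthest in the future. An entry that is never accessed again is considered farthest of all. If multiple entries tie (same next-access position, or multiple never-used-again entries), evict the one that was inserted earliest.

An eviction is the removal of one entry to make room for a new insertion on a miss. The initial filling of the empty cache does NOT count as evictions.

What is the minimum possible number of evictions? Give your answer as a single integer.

Answer: 3

Derivation:
OPT (Belady) simulation (capacity=5):
  1. access V: MISS. Cache: [V]
  2. access V: HIT. Next use of V: step 9. Cache: [V]
  3. access Q: MISS. Cache: [V Q]
  4. access Q: HIT. Next use of Q: step 27. Cache: [V Q]
  5. access D: MISS. Cache: [V Q D]
  6. access D: HIT. Next use of D: step 18. Cache: [V Q D]
  7. access R: MISS. Cache: [V Q D R]
  8. access X: MISS. Cache: [V Q D R X]
  9. access V: HIT. Next use of V: step 19. Cache: [V Q D R X]
  10. access L: MISS, evict X (next use: never). Cache: [V Q D R L]
  11. access L: HIT. Next use of L: step 31. Cache: [V Q D R L]
  12. access R: HIT. Next use of R: step 13. Cache: [V Q D R L]
  13. access R: HIT. Next use of R: step 15. Cache: [V Q D R L]
  14. access M: MISS, evict L (next use: step 31). Cache: [V Q D R M]
  15. access R: HIT. Next use of R: step 16. Cache: [V Q D R M]
  16. access R: HIT. Next use of R: step 17. Cache: [V Q D R M]
  17. access R: HIT. Next use of R: step 20. Cache: [V Q D R M]
  18. access D: HIT. Next use of D: never. Cache: [V Q D R M]
  19. access V: HIT. Next use of V: step 21. Cache: [V Q D R M]
  20. access R: HIT. Next use of R: step 26. Cache: [V Q D R M]
  21. access V: HIT. Next use of V: step 22. Cache: [V Q D R M]
  22. access V: HIT. Next use of V: step 23. Cache: [V Q D R M]
  23. access V: HIT. Next use of V: step 24. Cache: [V Q D R M]
  24. access V: HIT. Next use of V: never. Cache: [V Q D R M]
  25. access M: HIT. Next use of M: never. Cache: [V Q D R M]
  26. access R: HIT. Next use of R: step 28. Cache: [V Q D R M]
  27. access Q: HIT. Next use of Q: step 29. Cache: [V Q D R M]
  28. access R: HIT. Next use of R: step 30. Cache: [V Q D R M]
  29. access Q: HIT. Next use of Q: never. Cache: [V Q D R M]
  30. access R: HIT. Next use of R: never. Cache: [V Q D R M]
  31. access L: MISS, evict V (next use: never). Cache: [Q D R M L]
  32. access L: HIT. Next use of L: never. Cache: [Q D R M L]
Total: 24 hits, 8 misses, 3 evictions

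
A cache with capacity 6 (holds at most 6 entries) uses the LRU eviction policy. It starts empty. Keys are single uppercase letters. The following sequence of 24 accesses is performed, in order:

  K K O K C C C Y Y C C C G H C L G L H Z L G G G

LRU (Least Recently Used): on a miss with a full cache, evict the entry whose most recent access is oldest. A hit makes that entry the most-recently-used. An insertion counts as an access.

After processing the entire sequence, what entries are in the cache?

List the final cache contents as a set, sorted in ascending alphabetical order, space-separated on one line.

LRU simulation (capacity=6):
  1. access K: MISS. Cache (LRU->MRU): [K]
  2. access K: HIT. Cache (LRU->MRU): [K]
  3. access O: MISS. Cache (LRU->MRU): [K O]
  4. access K: HIT. Cache (LRU->MRU): [O K]
  5. access C: MISS. Cache (LRU->MRU): [O K C]
  6. access C: HIT. Cache (LRU->MRU): [O K C]
  7. access C: HIT. Cache (LRU->MRU): [O K C]
  8. access Y: MISS. Cache (LRU->MRU): [O K C Y]
  9. access Y: HIT. Cache (LRU->MRU): [O K C Y]
  10. access C: HIT. Cache (LRU->MRU): [O K Y C]
  11. access C: HIT. Cache (LRU->MRU): [O K Y C]
  12. access C: HIT. Cache (LRU->MRU): [O K Y C]
  13. access G: MISS. Cache (LRU->MRU): [O K Y C G]
  14. access H: MISS. Cache (LRU->MRU): [O K Y C G H]
  15. access C: HIT. Cache (LRU->MRU): [O K Y G H C]
  16. access L: MISS, evict O. Cache (LRU->MRU): [K Y G H C L]
  17. access G: HIT. Cache (LRU->MRU): [K Y H C L G]
  18. access L: HIT. Cache (LRU->MRU): [K Y H C G L]
  19. access H: HIT. Cache (LRU->MRU): [K Y C G L H]
  20. access Z: MISS, evict K. Cache (LRU->MRU): [Y C G L H Z]
  21. access L: HIT. Cache (LRU->MRU): [Y C G H Z L]
  22. access G: HIT. Cache (LRU->MRU): [Y C H Z L G]
  23. access G: HIT. Cache (LRU->MRU): [Y C H Z L G]
  24. access G: HIT. Cache (LRU->MRU): [Y C H Z L G]
Total: 16 hits, 8 misses, 2 evictions

Answer: C G H L Y Z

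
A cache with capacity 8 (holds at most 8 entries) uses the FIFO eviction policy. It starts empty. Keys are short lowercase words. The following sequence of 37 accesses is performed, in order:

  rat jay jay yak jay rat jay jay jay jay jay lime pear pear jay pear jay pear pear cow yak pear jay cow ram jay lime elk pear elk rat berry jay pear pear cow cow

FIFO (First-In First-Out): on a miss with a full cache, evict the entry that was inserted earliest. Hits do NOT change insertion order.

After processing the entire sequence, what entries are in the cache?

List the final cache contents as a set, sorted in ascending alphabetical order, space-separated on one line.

Answer: berry cow elk jay lime pear ram yak

Derivation:
FIFO simulation (capacity=8):
  1. access rat: MISS. Cache (old->new): [rat]
  2. access jay: MISS. Cache (old->new): [rat jay]
  3. access jay: HIT. Cache (old->new): [rat jay]
  4. access yak: MISS. Cache (old->new): [rat jay yak]
  5. access jay: HIT. Cache (old->new): [rat jay yak]
  6. access rat: HIT. Cache (old->new): [rat jay yak]
  7. access jay: HIT. Cache (old->new): [rat jay yak]
  8. access jay: HIT. Cache (old->new): [rat jay yak]
  9. access jay: HIT. Cache (old->new): [rat jay yak]
  10. access jay: HIT. Cache (old->new): [rat jay yak]
  11. access jay: HIT. Cache (old->new): [rat jay yak]
  12. access lime: MISS. Cache (old->new): [rat jay yak lime]
  13. access pear: MISS. Cache (old->new): [rat jay yak lime pear]
  14. access pear: HIT. Cache (old->new): [rat jay yak lime pear]
  15. access jay: HIT. Cache (old->new): [rat jay yak lime pear]
  16. access pear: HIT. Cache (old->new): [rat jay yak lime pear]
  17. access jay: HIT. Cache (old->new): [rat jay yak lime pear]
  18. access pear: HIT. Cache (old->new): [rat jay yak lime pear]
  19. access pear: HIT. Cache (old->new): [rat jay yak lime pear]
  20. access cow: MISS. Cache (old->new): [rat jay yak lime pear cow]
  21. access yak: HIT. Cache (old->new): [rat jay yak lime pear cow]
  22. access pear: HIT. Cache (old->new): [rat jay yak lime pear cow]
  23. access jay: HIT. Cache (old->new): [rat jay yak lime pear cow]
  24. access cow: HIT. Cache (old->new): [rat jay yak lime pear cow]
  25. access ram: MISS. Cache (old->new): [rat jay yak lime pear cow ram]
  26. access jay: HIT. Cache (old->new): [rat jay yak lime pear cow ram]
  27. access lime: HIT. Cache (old->new): [rat jay yak lime pear cow ram]
  28. access elk: MISS. Cache (old->new): [rat jay yak lime pear cow ram elk]
  29. access pear: HIT. Cache (old->new): [rat jay yak lime pear cow ram elk]
  30. access elk: HIT. Cache (old->new): [rat jay yak lime pear cow ram elk]
  31. access rat: HIT. Cache (old->new): [rat jay yak lime pear cow ram elk]
  32. access berry: MISS, evict rat. Cache (old->new): [jay yak lime pear cow ram elk berry]
  33. access jay: HIT. Cache (old->new): [jay yak lime pear cow ram elk berry]
  34. access pear: HIT. Cache (old->new): [jay yak lime pear cow ram elk berry]
  35. access pear: HIT. Cache (old->new): [jay yak lime pear cow ram elk berry]
  36. access cow: HIT. Cache (old->new): [jay yak lime pear cow ram elk berry]
  37. access cow: HIT. Cache (old->new): [jay yak lime pear cow ram elk berry]
Total: 28 hits, 9 misses, 1 evictions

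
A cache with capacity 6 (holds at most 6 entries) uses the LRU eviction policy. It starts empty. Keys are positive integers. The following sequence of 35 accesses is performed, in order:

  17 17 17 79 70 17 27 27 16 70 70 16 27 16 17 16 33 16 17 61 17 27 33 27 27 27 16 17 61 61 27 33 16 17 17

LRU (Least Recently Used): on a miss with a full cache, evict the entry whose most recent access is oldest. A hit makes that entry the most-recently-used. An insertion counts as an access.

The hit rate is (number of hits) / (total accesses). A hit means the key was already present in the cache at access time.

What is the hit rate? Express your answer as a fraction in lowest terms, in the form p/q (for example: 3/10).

LRU simulation (capacity=6):
  1. access 17: MISS. Cache (LRU->MRU): [17]
  2. access 17: HIT. Cache (LRU->MRU): [17]
  3. access 17: HIT. Cache (LRU->MRU): [17]
  4. access 79: MISS. Cache (LRU->MRU): [17 79]
  5. access 70: MISS. Cache (LRU->MRU): [17 79 70]
  6. access 17: HIT. Cache (LRU->MRU): [79 70 17]
  7. access 27: MISS. Cache (LRU->MRU): [79 70 17 27]
  8. access 27: HIT. Cache (LRU->MRU): [79 70 17 27]
  9. access 16: MISS. Cache (LRU->MRU): [79 70 17 27 16]
  10. access 70: HIT. Cache (LRU->MRU): [79 17 27 16 70]
  11. access 70: HIT. Cache (LRU->MRU): [79 17 27 16 70]
  12. access 16: HIT. Cache (LRU->MRU): [79 17 27 70 16]
  13. access 27: HIT. Cache (LRU->MRU): [79 17 70 16 27]
  14. access 16: HIT. Cache (LRU->MRU): [79 17 70 27 16]
  15. access 17: HIT. Cache (LRU->MRU): [79 70 27 16 17]
  16. access 16: HIT. Cache (LRU->MRU): [79 70 27 17 16]
  17. access 33: MISS. Cache (LRU->MRU): [79 70 27 17 16 33]
  18. access 16: HIT. Cache (LRU->MRU): [79 70 27 17 33 16]
  19. access 17: HIT. Cache (LRU->MRU): [79 70 27 33 16 17]
  20. access 61: MISS, evict 79. Cache (LRU->MRU): [70 27 33 16 17 61]
  21. access 17: HIT. Cache (LRU->MRU): [70 27 33 16 61 17]
  22. access 27: HIT. Cache (LRU->MRU): [70 33 16 61 17 27]
  23. access 33: HIT. Cache (LRU->MRU): [70 16 61 17 27 33]
  24. access 27: HIT. Cache (LRU->MRU): [70 16 61 17 33 27]
  25. access 27: HIT. Cache (LRU->MRU): [70 16 61 17 33 27]
  26. access 27: HIT. Cache (LRU->MRU): [70 16 61 17 33 27]
  27. access 16: HIT. Cache (LRU->MRU): [70 61 17 33 27 16]
  28. access 17: HIT. Cache (LRU->MRU): [70 61 33 27 16 17]
  29. access 61: HIT. Cache (LRU->MRU): [70 33 27 16 17 61]
  30. access 61: HIT. Cache (LRU->MRU): [70 33 27 16 17 61]
  31. access 27: HIT. Cache (LRU->MRU): [70 33 16 17 61 27]
  32. access 33: HIT. Cache (LRU->MRU): [70 16 17 61 27 33]
  33. access 16: HIT. Cache (LRU->MRU): [70 17 61 27 33 16]
  34. access 17: HIT. Cache (LRU->MRU): [70 61 27 33 16 17]
  35. access 17: HIT. Cache (LRU->MRU): [70 61 27 33 16 17]
Total: 28 hits, 7 misses, 1 evictions

Hit rate = 28/35 = 4/5

Answer: 4/5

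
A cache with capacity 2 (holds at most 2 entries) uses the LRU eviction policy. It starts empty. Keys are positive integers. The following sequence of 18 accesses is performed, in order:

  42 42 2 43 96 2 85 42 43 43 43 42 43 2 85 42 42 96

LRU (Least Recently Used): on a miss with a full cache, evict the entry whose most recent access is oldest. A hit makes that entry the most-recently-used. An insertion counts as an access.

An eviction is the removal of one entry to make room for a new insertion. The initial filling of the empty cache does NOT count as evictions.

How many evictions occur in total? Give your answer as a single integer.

LRU simulation (capacity=2):
  1. access 42: MISS. Cache (LRU->MRU): [42]
  2. access 42: HIT. Cache (LRU->MRU): [42]
  3. access 2: MISS. Cache (LRU->MRU): [42 2]
  4. access 43: MISS, evict 42. Cache (LRU->MRU): [2 43]
  5. access 96: MISS, evict 2. Cache (LRU->MRU): [43 96]
  6. access 2: MISS, evict 43. Cache (LRU->MRU): [96 2]
  7. access 85: MISS, evict 96. Cache (LRU->MRU): [2 85]
  8. access 42: MISS, evict 2. Cache (LRU->MRU): [85 42]
  9. access 43: MISS, evict 85. Cache (LRU->MRU): [42 43]
  10. access 43: HIT. Cache (LRU->MRU): [42 43]
  11. access 43: HIT. Cache (LRU->MRU): [42 43]
  12. access 42: HIT. Cache (LRU->MRU): [43 42]
  13. access 43: HIT. Cache (LRU->MRU): [42 43]
  14. access 2: MISS, evict 42. Cache (LRU->MRU): [43 2]
  15. access 85: MISS, evict 43. Cache (LRU->MRU): [2 85]
  16. access 42: MISS, evict 2. Cache (LRU->MRU): [85 42]
  17. access 42: HIT. Cache (LRU->MRU): [85 42]
  18. access 96: MISS, evict 85. Cache (LRU->MRU): [42 96]
Total: 6 hits, 12 misses, 10 evictions

Answer: 10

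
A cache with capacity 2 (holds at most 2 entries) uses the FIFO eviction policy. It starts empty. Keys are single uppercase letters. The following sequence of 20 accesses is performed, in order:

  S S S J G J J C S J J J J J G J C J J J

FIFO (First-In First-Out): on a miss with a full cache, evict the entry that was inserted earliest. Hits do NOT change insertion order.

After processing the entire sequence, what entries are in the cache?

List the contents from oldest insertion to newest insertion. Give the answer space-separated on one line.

FIFO simulation (capacity=2):
  1. access S: MISS. Cache (old->new): [S]
  2. access S: HIT. Cache (old->new): [S]
  3. access S: HIT. Cache (old->new): [S]
  4. access J: MISS. Cache (old->new): [S J]
  5. access G: MISS, evict S. Cache (old->new): [J G]
  6. access J: HIT. Cache (old->new): [J G]
  7. access J: HIT. Cache (old->new): [J G]
  8. access C: MISS, evict J. Cache (old->new): [G C]
  9. access S: MISS, evict G. Cache (old->new): [C S]
  10. access J: MISS, evict C. Cache (old->new): [S J]
  11. access J: HIT. Cache (old->new): [S J]
  12. access J: HIT. Cache (old->new): [S J]
  13. access J: HIT. Cache (old->new): [S J]
  14. access J: HIT. Cache (old->new): [S J]
  15. access G: MISS, evict S. Cache (old->new): [J G]
  16. access J: HIT. Cache (old->new): [J G]
  17. access C: MISS, evict J. Cache (old->new): [G C]
  18. access J: MISS, evict G. Cache (old->new): [C J]
  19. access J: HIT. Cache (old->new): [C J]
  20. access J: HIT. Cache (old->new): [C J]
Total: 11 hits, 9 misses, 7 evictions

Answer: C J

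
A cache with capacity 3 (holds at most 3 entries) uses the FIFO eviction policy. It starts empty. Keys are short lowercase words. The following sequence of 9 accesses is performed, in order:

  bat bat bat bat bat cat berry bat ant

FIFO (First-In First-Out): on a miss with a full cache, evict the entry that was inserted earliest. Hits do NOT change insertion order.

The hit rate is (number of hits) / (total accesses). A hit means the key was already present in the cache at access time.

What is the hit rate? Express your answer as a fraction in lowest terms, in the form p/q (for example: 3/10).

FIFO simulation (capacity=3):
  1. access bat: MISS. Cache (old->new): [bat]
  2. access bat: HIT. Cache (old->new): [bat]
  3. access bat: HIT. Cache (old->new): [bat]
  4. access bat: HIT. Cache (old->new): [bat]
  5. access bat: HIT. Cache (old->new): [bat]
  6. access cat: MISS. Cache (old->new): [bat cat]
  7. access berry: MISS. Cache (old->new): [bat cat berry]
  8. access bat: HIT. Cache (old->new): [bat cat berry]
  9. access ant: MISS, evict bat. Cache (old->new): [cat berry ant]
Total: 5 hits, 4 misses, 1 evictions

Hit rate = 5/9

Answer: 5/9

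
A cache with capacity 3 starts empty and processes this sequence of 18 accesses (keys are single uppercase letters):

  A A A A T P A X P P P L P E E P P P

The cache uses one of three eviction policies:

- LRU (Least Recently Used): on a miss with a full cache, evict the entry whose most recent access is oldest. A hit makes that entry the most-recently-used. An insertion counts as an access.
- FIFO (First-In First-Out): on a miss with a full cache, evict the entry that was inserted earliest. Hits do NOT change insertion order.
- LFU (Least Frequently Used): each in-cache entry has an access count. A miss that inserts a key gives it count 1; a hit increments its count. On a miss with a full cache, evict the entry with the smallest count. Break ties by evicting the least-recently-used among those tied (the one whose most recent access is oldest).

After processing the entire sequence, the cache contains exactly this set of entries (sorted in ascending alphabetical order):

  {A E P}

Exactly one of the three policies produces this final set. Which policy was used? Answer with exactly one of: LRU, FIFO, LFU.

Simulating under each policy and comparing final sets:
  LRU: final set = {E L P} -> differs
  FIFO: final set = {E L P} -> differs
  LFU: final set = {A E P} -> MATCHES target
Only LFU produces the target set.

Answer: LFU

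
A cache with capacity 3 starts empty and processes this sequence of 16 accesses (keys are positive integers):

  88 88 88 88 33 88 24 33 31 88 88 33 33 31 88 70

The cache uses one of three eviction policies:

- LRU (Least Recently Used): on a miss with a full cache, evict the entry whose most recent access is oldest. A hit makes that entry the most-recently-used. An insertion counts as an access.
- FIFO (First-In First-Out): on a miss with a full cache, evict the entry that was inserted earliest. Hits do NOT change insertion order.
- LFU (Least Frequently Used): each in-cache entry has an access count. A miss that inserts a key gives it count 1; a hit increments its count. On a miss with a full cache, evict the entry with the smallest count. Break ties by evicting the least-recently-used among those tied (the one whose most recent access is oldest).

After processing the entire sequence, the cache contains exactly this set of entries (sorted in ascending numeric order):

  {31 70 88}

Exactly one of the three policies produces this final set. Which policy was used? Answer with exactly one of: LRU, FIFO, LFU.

Simulating under each policy and comparing final sets:
  LRU: final set = {31 70 88} -> MATCHES target
  FIFO: final set = {33 70 88} -> differs
  LFU: final set = {33 70 88} -> differs
Only LRU produces the target set.

Answer: LRU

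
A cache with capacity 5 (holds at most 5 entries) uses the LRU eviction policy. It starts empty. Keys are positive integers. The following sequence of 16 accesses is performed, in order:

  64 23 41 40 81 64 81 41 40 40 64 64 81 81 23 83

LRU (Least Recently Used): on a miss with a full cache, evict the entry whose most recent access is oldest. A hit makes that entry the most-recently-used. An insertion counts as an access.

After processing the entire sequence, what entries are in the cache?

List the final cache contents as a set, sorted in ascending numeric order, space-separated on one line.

Answer: 23 40 64 81 83

Derivation:
LRU simulation (capacity=5):
  1. access 64: MISS. Cache (LRU->MRU): [64]
  2. access 23: MISS. Cache (LRU->MRU): [64 23]
  3. access 41: MISS. Cache (LRU->MRU): [64 23 41]
  4. access 40: MISS. Cache (LRU->MRU): [64 23 41 40]
  5. access 81: MISS. Cache (LRU->MRU): [64 23 41 40 81]
  6. access 64: HIT. Cache (LRU->MRU): [23 41 40 81 64]
  7. access 81: HIT. Cache (LRU->MRU): [23 41 40 64 81]
  8. access 41: HIT. Cache (LRU->MRU): [23 40 64 81 41]
  9. access 40: HIT. Cache (LRU->MRU): [23 64 81 41 40]
  10. access 40: HIT. Cache (LRU->MRU): [23 64 81 41 40]
  11. access 64: HIT. Cache (LRU->MRU): [23 81 41 40 64]
  12. access 64: HIT. Cache (LRU->MRU): [23 81 41 40 64]
  13. access 81: HIT. Cache (LRU->MRU): [23 41 40 64 81]
  14. access 81: HIT. Cache (LRU->MRU): [23 41 40 64 81]
  15. access 23: HIT. Cache (LRU->MRU): [41 40 64 81 23]
  16. access 83: MISS, evict 41. Cache (LRU->MRU): [40 64 81 23 83]
Total: 10 hits, 6 misses, 1 evictions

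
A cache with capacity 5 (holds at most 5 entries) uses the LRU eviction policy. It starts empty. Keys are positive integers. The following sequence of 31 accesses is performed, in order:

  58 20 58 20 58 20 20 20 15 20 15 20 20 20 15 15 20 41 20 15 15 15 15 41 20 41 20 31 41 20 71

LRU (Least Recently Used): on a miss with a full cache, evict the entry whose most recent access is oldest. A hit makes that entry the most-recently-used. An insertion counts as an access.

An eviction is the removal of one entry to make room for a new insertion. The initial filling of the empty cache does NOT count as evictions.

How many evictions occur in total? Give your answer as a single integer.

LRU simulation (capacity=5):
  1. access 58: MISS. Cache (LRU->MRU): [58]
  2. access 20: MISS. Cache (LRU->MRU): [58 20]
  3. access 58: HIT. Cache (LRU->MRU): [20 58]
  4. access 20: HIT. Cache (LRU->MRU): [58 20]
  5. access 58: HIT. Cache (LRU->MRU): [20 58]
  6. access 20: HIT. Cache (LRU->MRU): [58 20]
  7. access 20: HIT. Cache (LRU->MRU): [58 20]
  8. access 20: HIT. Cache (LRU->MRU): [58 20]
  9. access 15: MISS. Cache (LRU->MRU): [58 20 15]
  10. access 20: HIT. Cache (LRU->MRU): [58 15 20]
  11. access 15: HIT. Cache (LRU->MRU): [58 20 15]
  12. access 20: HIT. Cache (LRU->MRU): [58 15 20]
  13. access 20: HIT. Cache (LRU->MRU): [58 15 20]
  14. access 20: HIT. Cache (LRU->MRU): [58 15 20]
  15. access 15: HIT. Cache (LRU->MRU): [58 20 15]
  16. access 15: HIT. Cache (LRU->MRU): [58 20 15]
  17. access 20: HIT. Cache (LRU->MRU): [58 15 20]
  18. access 41: MISS. Cache (LRU->MRU): [58 15 20 41]
  19. access 20: HIT. Cache (LRU->MRU): [58 15 41 20]
  20. access 15: HIT. Cache (LRU->MRU): [58 41 20 15]
  21. access 15: HIT. Cache (LRU->MRU): [58 41 20 15]
  22. access 15: HIT. Cache (LRU->MRU): [58 41 20 15]
  23. access 15: HIT. Cache (LRU->MRU): [58 41 20 15]
  24. access 41: HIT. Cache (LRU->MRU): [58 20 15 41]
  25. access 20: HIT. Cache (LRU->MRU): [58 15 41 20]
  26. access 41: HIT. Cache (LRU->MRU): [58 15 20 41]
  27. access 20: HIT. Cache (LRU->MRU): [58 15 41 20]
  28. access 31: MISS. Cache (LRU->MRU): [58 15 41 20 31]
  29. access 41: HIT. Cache (LRU->MRU): [58 15 20 31 41]
  30. access 20: HIT. Cache (LRU->MRU): [58 15 31 41 20]
  31. access 71: MISS, evict 58. Cache (LRU->MRU): [15 31 41 20 71]
Total: 25 hits, 6 misses, 1 evictions

Answer: 1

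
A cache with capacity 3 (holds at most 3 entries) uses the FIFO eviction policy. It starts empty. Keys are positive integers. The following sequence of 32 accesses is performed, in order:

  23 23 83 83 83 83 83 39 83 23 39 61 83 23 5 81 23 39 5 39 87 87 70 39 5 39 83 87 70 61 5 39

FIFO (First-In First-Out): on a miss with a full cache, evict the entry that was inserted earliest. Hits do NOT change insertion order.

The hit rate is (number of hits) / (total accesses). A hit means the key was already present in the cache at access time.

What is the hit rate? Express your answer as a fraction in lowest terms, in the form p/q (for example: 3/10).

Answer: 7/16

Derivation:
FIFO simulation (capacity=3):
  1. access 23: MISS. Cache (old->new): [23]
  2. access 23: HIT. Cache (old->new): [23]
  3. access 83: MISS. Cache (old->new): [23 83]
  4. access 83: HIT. Cache (old->new): [23 83]
  5. access 83: HIT. Cache (old->new): [23 83]
  6. access 83: HIT. Cache (old->new): [23 83]
  7. access 83: HIT. Cache (old->new): [23 83]
  8. access 39: MISS. Cache (old->new): [23 83 39]
  9. access 83: HIT. Cache (old->new): [23 83 39]
  10. access 23: HIT. Cache (old->new): [23 83 39]
  11. access 39: HIT. Cache (old->new): [23 83 39]
  12. access 61: MISS, evict 23. Cache (old->new): [83 39 61]
  13. access 83: HIT. Cache (old->new): [83 39 61]
  14. access 23: MISS, evict 83. Cache (old->new): [39 61 23]
  15. access 5: MISS, evict 39. Cache (old->new): [61 23 5]
  16. access 81: MISS, evict 61. Cache (old->new): [23 5 81]
  17. access 23: HIT. Cache (old->new): [23 5 81]
  18. access 39: MISS, evict 23. Cache (old->new): [5 81 39]
  19. access 5: HIT. Cache (old->new): [5 81 39]
  20. access 39: HIT. Cache (old->new): [5 81 39]
  21. access 87: MISS, evict 5. Cache (old->new): [81 39 87]
  22. access 87: HIT. Cache (old->new): [81 39 87]
  23. access 70: MISS, evict 81. Cache (old->new): [39 87 70]
  24. access 39: HIT. Cache (old->new): [39 87 70]
  25. access 5: MISS, evict 39. Cache (old->new): [87 70 5]
  26. access 39: MISS, evict 87. Cache (old->new): [70 5 39]
  27. access 83: MISS, evict 70. Cache (old->new): [5 39 83]
  28. access 87: MISS, evict 5. Cache (old->new): [39 83 87]
  29. access 70: MISS, evict 39. Cache (old->new): [83 87 70]
  30. access 61: MISS, evict 83. Cache (old->new): [87 70 61]
  31. access 5: MISS, evict 87. Cache (old->new): [70 61 5]
  32. access 39: MISS, evict 70. Cache (old->new): [61 5 39]
Total: 14 hits, 18 misses, 15 evictions

Hit rate = 14/32 = 7/16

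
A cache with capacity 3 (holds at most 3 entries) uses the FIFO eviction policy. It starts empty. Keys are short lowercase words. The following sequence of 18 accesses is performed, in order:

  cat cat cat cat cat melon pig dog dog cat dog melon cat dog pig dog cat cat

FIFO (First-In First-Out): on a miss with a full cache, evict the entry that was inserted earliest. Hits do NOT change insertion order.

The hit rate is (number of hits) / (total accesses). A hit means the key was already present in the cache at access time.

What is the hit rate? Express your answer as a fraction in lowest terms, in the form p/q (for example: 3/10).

FIFO simulation (capacity=3):
  1. access cat: MISS. Cache (old->new): [cat]
  2. access cat: HIT. Cache (old->new): [cat]
  3. access cat: HIT. Cache (old->new): [cat]
  4. access cat: HIT. Cache (old->new): [cat]
  5. access cat: HIT. Cache (old->new): [cat]
  6. access melon: MISS. Cache (old->new): [cat melon]
  7. access pig: MISS. Cache (old->new): [cat melon pig]
  8. access dog: MISS, evict cat. Cache (old->new): [melon pig dog]
  9. access dog: HIT. Cache (old->new): [melon pig dog]
  10. access cat: MISS, evict melon. Cache (old->new): [pig dog cat]
  11. access dog: HIT. Cache (old->new): [pig dog cat]
  12. access melon: MISS, evict pig. Cache (old->new): [dog cat melon]
  13. access cat: HIT. Cache (old->new): [dog cat melon]
  14. access dog: HIT. Cache (old->new): [dog cat melon]
  15. access pig: MISS, evict dog. Cache (old->new): [cat melon pig]
  16. access dog: MISS, evict cat. Cache (old->new): [melon pig dog]
  17. access cat: MISS, evict melon. Cache (old->new): [pig dog cat]
  18. access cat: HIT. Cache (old->new): [pig dog cat]
Total: 9 hits, 9 misses, 6 evictions

Hit rate = 9/18 = 1/2

Answer: 1/2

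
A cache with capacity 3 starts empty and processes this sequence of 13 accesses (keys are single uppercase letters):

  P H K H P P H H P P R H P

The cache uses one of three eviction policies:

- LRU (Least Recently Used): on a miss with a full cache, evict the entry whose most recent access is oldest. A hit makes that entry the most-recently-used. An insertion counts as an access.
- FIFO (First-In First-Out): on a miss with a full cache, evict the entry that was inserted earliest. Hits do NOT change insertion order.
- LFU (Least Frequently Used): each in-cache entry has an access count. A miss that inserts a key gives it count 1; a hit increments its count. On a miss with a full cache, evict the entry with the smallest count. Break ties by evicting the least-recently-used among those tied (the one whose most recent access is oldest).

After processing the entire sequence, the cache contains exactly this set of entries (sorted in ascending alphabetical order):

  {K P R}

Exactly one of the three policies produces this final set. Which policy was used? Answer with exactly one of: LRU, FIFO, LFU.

Answer: FIFO

Derivation:
Simulating under each policy and comparing final sets:
  LRU: final set = {H P R} -> differs
  FIFO: final set = {K P R} -> MATCHES target
  LFU: final set = {H P R} -> differs
Only FIFO produces the target set.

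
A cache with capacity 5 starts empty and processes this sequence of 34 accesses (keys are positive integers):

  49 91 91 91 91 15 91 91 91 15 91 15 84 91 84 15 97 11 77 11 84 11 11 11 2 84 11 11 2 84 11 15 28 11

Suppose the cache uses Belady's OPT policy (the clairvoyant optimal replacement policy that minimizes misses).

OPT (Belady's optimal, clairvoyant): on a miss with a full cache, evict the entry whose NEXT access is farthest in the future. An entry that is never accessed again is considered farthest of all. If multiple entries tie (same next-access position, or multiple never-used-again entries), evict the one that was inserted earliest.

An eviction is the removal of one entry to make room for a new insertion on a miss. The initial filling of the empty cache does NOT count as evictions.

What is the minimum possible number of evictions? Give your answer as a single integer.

OPT (Belady) simulation (capacity=5):
  1. access 49: MISS. Cache: [49]
  2. access 91: MISS. Cache: [49 91]
  3. access 91: HIT. Next use of 91: step 4. Cache: [49 91]
  4. access 91: HIT. Next use of 91: step 5. Cache: [49 91]
  5. access 91: HIT. Next use of 91: step 7. Cache: [49 91]
  6. access 15: MISS. Cache: [49 91 15]
  7. access 91: HIT. Next use of 91: step 8. Cache: [49 91 15]
  8. access 91: HIT. Next use of 91: step 9. Cache: [49 91 15]
  9. access 91: HIT. Next use of 91: step 11. Cache: [49 91 15]
  10. access 15: HIT. Next use of 15: step 12. Cache: [49 91 15]
  11. access 91: HIT. Next use of 91: step 14. Cache: [49 91 15]
  12. access 15: HIT. Next use of 15: step 16. Cache: [49 91 15]
  13. access 84: MISS. Cache: [49 91 15 84]
  14. access 91: HIT. Next use of 91: never. Cache: [49 91 15 84]
  15. access 84: HIT. Next use of 84: step 21. Cache: [49 91 15 84]
  16. access 15: HIT. Next use of 15: step 32. Cache: [49 91 15 84]
  17. access 97: MISS. Cache: [49 91 15 84 97]
  18. access 11: MISS, evict 49 (next use: never). Cache: [91 15 84 97 11]
  19. access 77: MISS, evict 91 (next use: never). Cache: [15 84 97 11 77]
  20. access 11: HIT. Next use of 11: step 22. Cache: [15 84 97 11 77]
  21. access 84: HIT. Next use of 84: step 26. Cache: [15 84 97 11 77]
  22. access 11: HIT. Next use of 11: step 23. Cache: [15 84 97 11 77]
  23. access 11: HIT. Next use of 11: step 24. Cache: [15 84 97 11 77]
  24. access 11: HIT. Next use of 11: step 27. Cache: [15 84 97 11 77]
  25. access 2: MISS, evict 97 (next use: never). Cache: [15 84 11 77 2]
  26. access 84: HIT. Next use of 84: step 30. Cache: [15 84 11 77 2]
  27. access 11: HIT. Next use of 11: step 28. Cache: [15 84 11 77 2]
  28. access 11: HIT. Next use of 11: step 31. Cache: [15 84 11 77 2]
  29. access 2: HIT. Next use of 2: never. Cache: [15 84 11 77 2]
  30. access 84: HIT. Next use of 84: never. Cache: [15 84 11 77 2]
  31. access 11: HIT. Next use of 11: step 34. Cache: [15 84 11 77 2]
  32. access 15: HIT. Next use of 15: never. Cache: [15 84 11 77 2]
  33. access 28: MISS, evict 15 (next use: never). Cache: [84 11 77 2 28]
  34. access 11: HIT. Next use of 11: never. Cache: [84 11 77 2 28]
Total: 25 hits, 9 misses, 4 evictions

Answer: 4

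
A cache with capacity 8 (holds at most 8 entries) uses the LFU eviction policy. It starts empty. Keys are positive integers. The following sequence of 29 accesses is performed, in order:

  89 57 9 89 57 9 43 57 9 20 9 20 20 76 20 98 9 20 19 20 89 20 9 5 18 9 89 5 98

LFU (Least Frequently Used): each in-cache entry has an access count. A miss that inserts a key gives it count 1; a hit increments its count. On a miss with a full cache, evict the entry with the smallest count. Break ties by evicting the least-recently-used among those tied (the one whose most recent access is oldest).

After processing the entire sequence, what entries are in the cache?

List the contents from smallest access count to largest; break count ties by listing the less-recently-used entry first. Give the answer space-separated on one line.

LFU simulation (capacity=8):
  1. access 89: MISS. Cache: [89(c=1)]
  2. access 57: MISS. Cache: [89(c=1) 57(c=1)]
  3. access 9: MISS. Cache: [89(c=1) 57(c=1) 9(c=1)]
  4. access 89: HIT, count now 2. Cache: [57(c=1) 9(c=1) 89(c=2)]
  5. access 57: HIT, count now 2. Cache: [9(c=1) 89(c=2) 57(c=2)]
  6. access 9: HIT, count now 2. Cache: [89(c=2) 57(c=2) 9(c=2)]
  7. access 43: MISS. Cache: [43(c=1) 89(c=2) 57(c=2) 9(c=2)]
  8. access 57: HIT, count now 3. Cache: [43(c=1) 89(c=2) 9(c=2) 57(c=3)]
  9. access 9: HIT, count now 3. Cache: [43(c=1) 89(c=2) 57(c=3) 9(c=3)]
  10. access 20: MISS. Cache: [43(c=1) 20(c=1) 89(c=2) 57(c=3) 9(c=3)]
  11. access 9: HIT, count now 4. Cache: [43(c=1) 20(c=1) 89(c=2) 57(c=3) 9(c=4)]
  12. access 20: HIT, count now 2. Cache: [43(c=1) 89(c=2) 20(c=2) 57(c=3) 9(c=4)]
  13. access 20: HIT, count now 3. Cache: [43(c=1) 89(c=2) 57(c=3) 20(c=3) 9(c=4)]
  14. access 76: MISS. Cache: [43(c=1) 76(c=1) 89(c=2) 57(c=3) 20(c=3) 9(c=4)]
  15. access 20: HIT, count now 4. Cache: [43(c=1) 76(c=1) 89(c=2) 57(c=3) 9(c=4) 20(c=4)]
  16. access 98: MISS. Cache: [43(c=1) 76(c=1) 98(c=1) 89(c=2) 57(c=3) 9(c=4) 20(c=4)]
  17. access 9: HIT, count now 5. Cache: [43(c=1) 76(c=1) 98(c=1) 89(c=2) 57(c=3) 20(c=4) 9(c=5)]
  18. access 20: HIT, count now 5. Cache: [43(c=1) 76(c=1) 98(c=1) 89(c=2) 57(c=3) 9(c=5) 20(c=5)]
  19. access 19: MISS. Cache: [43(c=1) 76(c=1) 98(c=1) 19(c=1) 89(c=2) 57(c=3) 9(c=5) 20(c=5)]
  20. access 20: HIT, count now 6. Cache: [43(c=1) 76(c=1) 98(c=1) 19(c=1) 89(c=2) 57(c=3) 9(c=5) 20(c=6)]
  21. access 89: HIT, count now 3. Cache: [43(c=1) 76(c=1) 98(c=1) 19(c=1) 57(c=3) 89(c=3) 9(c=5) 20(c=6)]
  22. access 20: HIT, count now 7. Cache: [43(c=1) 76(c=1) 98(c=1) 19(c=1) 57(c=3) 89(c=3) 9(c=5) 20(c=7)]
  23. access 9: HIT, count now 6. Cache: [43(c=1) 76(c=1) 98(c=1) 19(c=1) 57(c=3) 89(c=3) 9(c=6) 20(c=7)]
  24. access 5: MISS, evict 43(c=1). Cache: [76(c=1) 98(c=1) 19(c=1) 5(c=1) 57(c=3) 89(c=3) 9(c=6) 20(c=7)]
  25. access 18: MISS, evict 76(c=1). Cache: [98(c=1) 19(c=1) 5(c=1) 18(c=1) 57(c=3) 89(c=3) 9(c=6) 20(c=7)]
  26. access 9: HIT, count now 7. Cache: [98(c=1) 19(c=1) 5(c=1) 18(c=1) 57(c=3) 89(c=3) 20(c=7) 9(c=7)]
  27. access 89: HIT, count now 4. Cache: [98(c=1) 19(c=1) 5(c=1) 18(c=1) 57(c=3) 89(c=4) 20(c=7) 9(c=7)]
  28. access 5: HIT, count now 2. Cache: [98(c=1) 19(c=1) 18(c=1) 5(c=2) 57(c=3) 89(c=4) 20(c=7) 9(c=7)]
  29. access 98: HIT, count now 2. Cache: [19(c=1) 18(c=1) 5(c=2) 98(c=2) 57(c=3) 89(c=4) 20(c=7) 9(c=7)]
Total: 19 hits, 10 misses, 2 evictions

Answer: 19 18 5 98 57 89 20 9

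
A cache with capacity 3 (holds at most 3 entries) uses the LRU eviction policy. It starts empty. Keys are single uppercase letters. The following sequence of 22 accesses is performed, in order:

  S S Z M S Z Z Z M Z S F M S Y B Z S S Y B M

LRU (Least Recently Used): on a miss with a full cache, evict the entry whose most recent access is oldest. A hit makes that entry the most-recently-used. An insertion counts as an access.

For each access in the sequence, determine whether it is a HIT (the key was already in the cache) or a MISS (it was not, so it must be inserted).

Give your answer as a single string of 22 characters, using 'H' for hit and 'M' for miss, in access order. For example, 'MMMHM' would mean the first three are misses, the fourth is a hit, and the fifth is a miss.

Answer: MHMMHHHHHHHMMHMMMMHMMM

Derivation:
LRU simulation (capacity=3):
  1. access S: MISS. Cache (LRU->MRU): [S]
  2. access S: HIT. Cache (LRU->MRU): [S]
  3. access Z: MISS. Cache (LRU->MRU): [S Z]
  4. access M: MISS. Cache (LRU->MRU): [S Z M]
  5. access S: HIT. Cache (LRU->MRU): [Z M S]
  6. access Z: HIT. Cache (LRU->MRU): [M S Z]
  7. access Z: HIT. Cache (LRU->MRU): [M S Z]
  8. access Z: HIT. Cache (LRU->MRU): [M S Z]
  9. access M: HIT. Cache (LRU->MRU): [S Z M]
  10. access Z: HIT. Cache (LRU->MRU): [S M Z]
  11. access S: HIT. Cache (LRU->MRU): [M Z S]
  12. access F: MISS, evict M. Cache (LRU->MRU): [Z S F]
  13. access M: MISS, evict Z. Cache (LRU->MRU): [S F M]
  14. access S: HIT. Cache (LRU->MRU): [F M S]
  15. access Y: MISS, evict F. Cache (LRU->MRU): [M S Y]
  16. access B: MISS, evict M. Cache (LRU->MRU): [S Y B]
  17. access Z: MISS, evict S. Cache (LRU->MRU): [Y B Z]
  18. access S: MISS, evict Y. Cache (LRU->MRU): [B Z S]
  19. access S: HIT. Cache (LRU->MRU): [B Z S]
  20. access Y: MISS, evict B. Cache (LRU->MRU): [Z S Y]
  21. access B: MISS, evict Z. Cache (LRU->MRU): [S Y B]
  22. access M: MISS, evict S. Cache (LRU->MRU): [Y B M]
Total: 10 hits, 12 misses, 9 evictions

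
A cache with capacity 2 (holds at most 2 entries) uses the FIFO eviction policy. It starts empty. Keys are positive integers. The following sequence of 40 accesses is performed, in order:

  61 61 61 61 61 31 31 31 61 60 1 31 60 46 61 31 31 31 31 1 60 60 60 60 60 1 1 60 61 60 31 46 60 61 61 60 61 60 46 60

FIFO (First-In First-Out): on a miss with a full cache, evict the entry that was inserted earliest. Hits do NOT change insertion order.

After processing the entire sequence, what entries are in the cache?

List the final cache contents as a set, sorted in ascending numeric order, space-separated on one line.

FIFO simulation (capacity=2):
  1. access 61: MISS. Cache (old->new): [61]
  2. access 61: HIT. Cache (old->new): [61]
  3. access 61: HIT. Cache (old->new): [61]
  4. access 61: HIT. Cache (old->new): [61]
  5. access 61: HIT. Cache (old->new): [61]
  6. access 31: MISS. Cache (old->new): [61 31]
  7. access 31: HIT. Cache (old->new): [61 31]
  8. access 31: HIT. Cache (old->new): [61 31]
  9. access 61: HIT. Cache (old->new): [61 31]
  10. access 60: MISS, evict 61. Cache (old->new): [31 60]
  11. access 1: MISS, evict 31. Cache (old->new): [60 1]
  12. access 31: MISS, evict 60. Cache (old->new): [1 31]
  13. access 60: MISS, evict 1. Cache (old->new): [31 60]
  14. access 46: MISS, evict 31. Cache (old->new): [60 46]
  15. access 61: MISS, evict 60. Cache (old->new): [46 61]
  16. access 31: MISS, evict 46. Cache (old->new): [61 31]
  17. access 31: HIT. Cache (old->new): [61 31]
  18. access 31: HIT. Cache (old->new): [61 31]
  19. access 31: HIT. Cache (old->new): [61 31]
  20. access 1: MISS, evict 61. Cache (old->new): [31 1]
  21. access 60: MISS, evict 31. Cache (old->new): [1 60]
  22. access 60: HIT. Cache (old->new): [1 60]
  23. access 60: HIT. Cache (old->new): [1 60]
  24. access 60: HIT. Cache (old->new): [1 60]
  25. access 60: HIT. Cache (old->new): [1 60]
  26. access 1: HIT. Cache (old->new): [1 60]
  27. access 1: HIT. Cache (old->new): [1 60]
  28. access 60: HIT. Cache (old->new): [1 60]
  29. access 61: MISS, evict 1. Cache (old->new): [60 61]
  30. access 60: HIT. Cache (old->new): [60 61]
  31. access 31: MISS, evict 60. Cache (old->new): [61 31]
  32. access 46: MISS, evict 61. Cache (old->new): [31 46]
  33. access 60: MISS, evict 31. Cache (old->new): [46 60]
  34. access 61: MISS, evict 46. Cache (old->new): [60 61]
  35. access 61: HIT. Cache (old->new): [60 61]
  36. access 60: HIT. Cache (old->new): [60 61]
  37. access 61: HIT. Cache (old->new): [60 61]
  38. access 60: HIT. Cache (old->new): [60 61]
  39. access 46: MISS, evict 60. Cache (old->new): [61 46]
  40. access 60: MISS, evict 61. Cache (old->new): [46 60]
Total: 22 hits, 18 misses, 16 evictions

Answer: 46 60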